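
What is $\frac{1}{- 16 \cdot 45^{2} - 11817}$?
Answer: $- \frac{1}{44217} \approx -2.2616 \cdot 10^{-5}$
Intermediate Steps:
$\frac{1}{- 16 \cdot 45^{2} - 11817} = \frac{1}{\left(-16\right) 2025 - 11817} = \frac{1}{-32400 - 11817} = \frac{1}{-44217} = - \frac{1}{44217}$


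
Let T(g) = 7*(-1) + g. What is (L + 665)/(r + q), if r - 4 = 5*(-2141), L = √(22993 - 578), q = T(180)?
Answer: -95/1504 - √22415/10528 ≈ -0.077386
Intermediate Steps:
T(g) = -7 + g
q = 173 (q = -7 + 180 = 173)
L = √22415 ≈ 149.72
r = -10701 (r = 4 + 5*(-2141) = 4 - 10705 = -10701)
(L + 665)/(r + q) = (√22415 + 665)/(-10701 + 173) = (665 + √22415)/(-10528) = (665 + √22415)*(-1/10528) = -95/1504 - √22415/10528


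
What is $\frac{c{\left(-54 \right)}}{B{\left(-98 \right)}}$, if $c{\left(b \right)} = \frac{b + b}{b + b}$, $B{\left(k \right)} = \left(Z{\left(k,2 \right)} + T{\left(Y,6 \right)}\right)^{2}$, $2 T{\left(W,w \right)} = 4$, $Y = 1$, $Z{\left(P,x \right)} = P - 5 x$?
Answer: $\frac{1}{11236} \approx 8.9 \cdot 10^{-5}$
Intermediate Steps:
$T{\left(W,w \right)} = 2$ ($T{\left(W,w \right)} = \frac{1}{2} \cdot 4 = 2$)
$B{\left(k \right)} = \left(-8 + k\right)^{2}$ ($B{\left(k \right)} = \left(\left(k - 10\right) + 2\right)^{2} = \left(\left(-10 + k\right) + 2\right)^{2} = \left(-8 + k\right)^{2}$)
$c{\left(b \right)} = 1$ ($c{\left(b \right)} = \frac{2 b}{2 b} = 2 b \frac{1}{2 b} = 1$)
$\frac{c{\left(-54 \right)}}{B{\left(-98 \right)}} = 1 \frac{1}{\left(-8 - 98\right)^{2}} = 1 \frac{1}{\left(-106\right)^{2}} = 1 \cdot \frac{1}{11236} = \frac{1}{11236}$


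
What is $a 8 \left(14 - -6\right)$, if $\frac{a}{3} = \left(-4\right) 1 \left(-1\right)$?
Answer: $1920$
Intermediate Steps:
$a = 12$ ($a = 3 \left(-4\right) 1 \left(-1\right) = 3 \left(\left(-4\right) \left(-1\right)\right) = 3 \cdot 4 = 12$)
$a 8 \left(14 - -6\right) = 12 \cdot 8 \left(14 - -6\right) = 96 \left(14 + 6\right) = 96 \cdot 20 = 1920$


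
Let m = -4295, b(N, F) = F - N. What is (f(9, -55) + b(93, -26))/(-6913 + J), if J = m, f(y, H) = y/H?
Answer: 3277/308220 ≈ 0.010632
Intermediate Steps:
J = -4295
(f(9, -55) + b(93, -26))/(-6913 + J) = (9/(-55) + (-26 - 1*93))/(-6913 - 4295) = (9*(-1/55) + (-26 - 93))/(-11208) = (-9/55 - 119)*(-1/11208) = -6554/55*(-1/11208) = 3277/308220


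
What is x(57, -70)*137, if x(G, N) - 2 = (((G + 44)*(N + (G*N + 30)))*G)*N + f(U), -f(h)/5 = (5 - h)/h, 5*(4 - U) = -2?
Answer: 4894885799773/22 ≈ 2.2249e+11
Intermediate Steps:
U = 22/5 (U = 4 - 1/5*(-2) = 4 + 2/5 = 22/5 ≈ 4.4000)
f(h) = -5*(5 - h)/h
x(G, N) = 29/22 + G*N*(44 + G)*(30 + N + G*N) (x(G, N) = 2 + ((((G + 44)*(N + (G*N + 30)))*G)*N + (5 - 25/22/5)) = 2 + ((((44 + G)*(N + (30 + G*N)))*G)*N + (5 - 25*5/22)) = 2 + ((((44 + G)*(30 + N + G*N))*G)*N + (5 - 125/22)) = 2 + ((G*(44 + G)*(30 + N + G*N))*N - 15/22) = 2 + (G*N*(44 + G)*(30 + N + G*N) - 15/22) = 2 + (-15/22 + G*N*(44 + G)*(30 + N + G*N)) = 29/22 + G*N*(44 + G)*(30 + N + G*N))
x(57, -70)*137 = (29/22 + 57**3*(-70)**2 + 30*(-70)*57**2 + 44*57*(-70)**2 + 45*57**2*(-70)**2 + 1320*57*(-70))*137 = (29/22 + 185193*4900 + 30*(-70)*3249 + 44*57*4900 + 45*3249*4900 - 5266800)*137 = (29/22 + 907445700 - 6822900 + 12289200 + 716404500 - 5266800)*137 = (35729093429/22)*137 = 4894885799773/22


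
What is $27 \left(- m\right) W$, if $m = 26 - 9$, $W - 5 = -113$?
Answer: $49572$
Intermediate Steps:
$W = -108$ ($W = 5 - 113 = -108$)
$m = 17$
$27 \left(- m\right) W = 27 \left(\left(-1\right) 17\right) \left(-108\right) = 27 \left(-17\right) \left(-108\right) = \left(-459\right) \left(-108\right) = 49572$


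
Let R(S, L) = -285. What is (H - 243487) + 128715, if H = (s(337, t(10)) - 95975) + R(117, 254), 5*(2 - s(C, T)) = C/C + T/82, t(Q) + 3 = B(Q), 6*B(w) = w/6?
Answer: -1557402827/7380 ≈ -2.1103e+5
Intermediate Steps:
B(w) = w/36 (B(w) = (w/6)/6 = w/36)
t(Q) = -3 + Q/36
s(C, T) = 9/5 - T/410 (s(C, T) = 2 - (C/C + T/82)/5 = 2 - (1 + T*(1/82))/5 = 2 - (1 + T/82)/5 = 2 + (-1/5 - T/410) = 9/5 - T/410)
H = -710385467/7380 (H = ((9/5 - (-3 + (1/36)*10)/410) - 95975) - 285 = ((9/5 - (-3 + 5/18)/410) - 95975) - 285 = ((9/5 - 1/410*(-49/18)) - 95975) - 285 = ((9/5 + 49/7380) - 95975) - 285 = (13333/7380 - 95975) - 285 = -708282167/7380 - 285 = -710385467/7380 ≈ -96258.)
(H - 243487) + 128715 = (-710385467/7380 - 243487) + 128715 = -2507319527/7380 + 128715 = -1557402827/7380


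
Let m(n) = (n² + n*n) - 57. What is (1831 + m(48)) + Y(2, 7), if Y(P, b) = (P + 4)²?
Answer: 6418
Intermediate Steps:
Y(P, b) = (4 + P)²
m(n) = -57 + 2*n² (m(n) = (n² + n²) - 57 = 2*n² - 57 = -57 + 2*n²)
(1831 + m(48)) + Y(2, 7) = (1831 + (-57 + 2*48²)) + (4 + 2)² = (1831 + (-57 + 2*2304)) + 6² = (1831 + (-57 + 4608)) + 36 = (1831 + 4551) + 36 = 6382 + 36 = 6418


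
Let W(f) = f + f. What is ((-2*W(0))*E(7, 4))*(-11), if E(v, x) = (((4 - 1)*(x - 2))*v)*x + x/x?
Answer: 0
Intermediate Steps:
W(f) = 2*f
E(v, x) = 1 + v*x*(-6 + 3*x) (E(v, x) = ((3*(-2 + x))*v)*x + 1 = ((-6 + 3*x)*v)*x + 1 = (v*(-6 + 3*x))*x + 1 = v*x*(-6 + 3*x) + 1 = 1 + v*x*(-6 + 3*x))
((-2*W(0))*E(7, 4))*(-11) = ((-4*0)*(1 - 6*7*4 + 3*7*4**2))*(-11) = ((-2*0)*(1 - 168 + 3*7*16))*(-11) = (0*(1 - 168 + 336))*(-11) = (0*169)*(-11) = 0*(-11) = 0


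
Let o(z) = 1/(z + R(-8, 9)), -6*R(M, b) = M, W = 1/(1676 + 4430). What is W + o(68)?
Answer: 9263/635024 ≈ 0.014587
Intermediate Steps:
W = 1/6106 ≈ 0.00016377
R(M, b) = -M/6
o(z) = 1/(4/3 + z) (o(z) = 1/(z - 1/6*(-8)) = 1/(z + 4/3) = 1/(4/3 + z))
W + o(68) = 1/6106 + 3/(4 + 3*68) = 1/6106 + 3/(4 + 204) = 1/6106 + 3/208 = 9263/635024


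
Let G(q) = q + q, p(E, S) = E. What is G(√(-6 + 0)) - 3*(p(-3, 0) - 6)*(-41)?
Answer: -1107 + 2*I*√6 ≈ -1107.0 + 4.899*I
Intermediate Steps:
G(q) = 2*q
G(√(-6 + 0)) - 3*(p(-3, 0) - 6)*(-41) = 2*√(-6 + 0) - 3*(-3 - 6)*(-41) = 2*√(-6) - 3*(-9)*(-41) = 2*(I*√6) + 27*(-41) = 2*I*√6 - 1107 = -1107 + 2*I*√6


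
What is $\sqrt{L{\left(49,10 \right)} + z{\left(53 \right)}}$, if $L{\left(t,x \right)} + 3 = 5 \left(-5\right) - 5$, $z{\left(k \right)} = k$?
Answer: $2 \sqrt{5} \approx 4.4721$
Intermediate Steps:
$L{\left(t,x \right)} = -33$ ($L{\left(t,x \right)} = -3 + \left(5 \left(-5\right) - 5\right) = -3 - 30 = -33$)
$\sqrt{L{\left(49,10 \right)} + z{\left(53 \right)}} = \sqrt{-33 + 53} = \sqrt{20} = 2 \sqrt{5}$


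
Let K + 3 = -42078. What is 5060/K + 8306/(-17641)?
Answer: -33752942/57103917 ≈ -0.59108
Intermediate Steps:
K = -42081 (K = -3 - 42078 = -42081)
5060/K + 8306/(-17641) = 5060/(-42081) + 8306/(-17641) = 5060*(-1/42081) + 8306*(-1/17641) = -5060/42081 - 8306/17641 = -33752942/57103917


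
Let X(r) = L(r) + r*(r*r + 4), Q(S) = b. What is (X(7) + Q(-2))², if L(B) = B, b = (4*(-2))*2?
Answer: 131044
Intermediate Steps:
b = -16 (b = -8*2 = -16)
Q(S) = -16
X(r) = r + r*(4 + r²) (X(r) = r + r*(r*r + 4) = r + r*(r² + 4) = r + r*(4 + r²))
(X(7) + Q(-2))² = (7*(5 + 7²) - 16)² = (7*(5 + 49) - 16)² = (7*54 - 16)² = (378 - 16)² = 362² = 131044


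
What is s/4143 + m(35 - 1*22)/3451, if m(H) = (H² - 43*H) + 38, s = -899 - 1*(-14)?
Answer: -1504157/4765831 ≈ -0.31561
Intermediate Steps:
s = -885 (s = -899 + 14 = -885)
m(H) = 38 + H² - 43*H
s/4143 + m(35 - 1*22)/3451 = -885/4143 + (38 + (35 - 1*22)² - 43*(35 - 1*22))/3451 = -885*1/4143 + (38 + (35 - 22)² - 43*(35 - 22))*(1/3451) = -295/1381 + (38 + 13² - 43*13)*(1/3451) = -295/1381 + (38 + 169 - 559)*(1/3451) = -295/1381 - 352*1/3451 = -295/1381 - 352/3451 = -1504157/4765831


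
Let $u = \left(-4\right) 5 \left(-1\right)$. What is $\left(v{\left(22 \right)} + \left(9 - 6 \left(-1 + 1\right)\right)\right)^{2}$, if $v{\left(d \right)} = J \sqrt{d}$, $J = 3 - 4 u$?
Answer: $130519 - 1386 \sqrt{22} \approx 1.2402 \cdot 10^{5}$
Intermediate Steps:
$u = 20$ ($u = \left(-20\right) \left(-1\right) = 20$)
$J = -77$ ($J = 3 - 80 = -77$)
$v{\left(d \right)} = - 77 \sqrt{d}$
$\left(v{\left(22 \right)} + \left(9 - 6 \left(-1 + 1\right)\right)\right)^{2} = \left(- 77 \sqrt{22} + \left(9 - 6 \left(-1 + 1\right)\right)\right)^{2} = \left(- 77 \sqrt{22} + \left(9 - 0\right)\right)^{2} = \left(- 77 \sqrt{22} + \left(9 + 0\right)\right)^{2} = \left(- 77 \sqrt{22} + 9\right)^{2} = \left(9 - 77 \sqrt{22}\right)^{2}$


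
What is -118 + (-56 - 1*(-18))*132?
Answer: -5134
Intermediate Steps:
-118 + (-56 - 1*(-18))*132 = -118 + (-56 + 18)*132 = -118 - 38*132 = -118 - 5016 = -5134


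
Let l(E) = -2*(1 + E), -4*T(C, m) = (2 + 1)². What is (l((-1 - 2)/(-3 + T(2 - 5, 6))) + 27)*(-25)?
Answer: -4175/7 ≈ -596.43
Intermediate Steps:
T(C, m) = -9/4 (T(C, m) = -(2 + 1)²/4 = -¼*3² = -¼*9 = -9/4)
l(E) = -2 - 2*E
(l((-1 - 2)/(-3 + T(2 - 5, 6))) + 27)*(-25) = ((-2 - 2*(-1 - 2)/(-3 - 9/4)) + 27)*(-25) = ((-2 - (-6)/(-21/4)) + 27)*(-25) = ((-2 - (-6)*(-4)/21) + 27)*(-25) = ((-2 - 2*4/7) + 27)*(-25) = ((-2 - 8/7) + 27)*(-25) = (-22/7 + 27)*(-25) = (167/7)*(-25) = -4175/7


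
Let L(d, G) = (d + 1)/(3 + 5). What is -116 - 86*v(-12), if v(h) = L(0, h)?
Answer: -507/4 ≈ -126.75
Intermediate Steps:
L(d, G) = ⅛ + d/8 (L(d, G) = (1 + d)/8 = (1 + d)*(⅛) = ⅛ + d/8)
v(h) = ⅛ (v(h) = ⅛ + (⅛)*0 = ⅛ + 0 = ⅛)
-116 - 86*v(-12) = -116 - 86*⅛ = -116 - 43/4 = -507/4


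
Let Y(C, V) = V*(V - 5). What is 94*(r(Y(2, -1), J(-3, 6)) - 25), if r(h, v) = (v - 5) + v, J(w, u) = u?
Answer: -1692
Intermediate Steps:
Y(C, V) = V*(-5 + V)
r(h, v) = -5 + 2*v (r(h, v) = (-5 + v) + v = -5 + 2*v)
94*(r(Y(2, -1), J(-3, 6)) - 25) = 94*((-5 + 2*6) - 25) = 94*((-5 + 12) - 25) = 94*(7 - 25) = 94*(-18) = -1692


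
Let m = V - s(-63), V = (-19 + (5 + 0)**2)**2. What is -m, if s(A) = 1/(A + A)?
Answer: -4537/126 ≈ -36.008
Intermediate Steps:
s(A) = 1/(2*A)
V = 36 (V = (-19 + 5**2)**2 = (-19 + 25)**2 = 6**2 = 36)
m = 4537/126 (m = 36 - 1/(2*(-63)) = 36 - (-1)/(2*63) = 36 - 1*(-1/126) = 36 + 1/126 = 4537/126 ≈ 36.008)
-m = -1*4537/126 = -4537/126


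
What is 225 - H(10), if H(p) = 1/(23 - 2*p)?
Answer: 674/3 ≈ 224.67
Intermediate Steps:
225 - H(10) = 225 - (-1)/(-23 + 2*10) = 225 - (-1)/(-23 + 20) = 225 - (-1)/(-3) = 225 - (-1)*(-1)/3 = 225 - 1*⅓ = 225 - ⅓ = 674/3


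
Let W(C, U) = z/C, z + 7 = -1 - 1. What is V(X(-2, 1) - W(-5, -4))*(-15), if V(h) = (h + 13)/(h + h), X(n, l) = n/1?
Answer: 345/19 ≈ 18.158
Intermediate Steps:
X(n, l) = n (X(n, l) = n*1 = n)
z = -9 (z = -7 + (-1 - 1) = -7 - 2 = -9)
W(C, U) = -9/C
V(h) = (13 + h)/(2*h) (V(h) = (13 + h)/((2*h)) = (13 + h)*(1/(2*h)) = (13 + h)/(2*h))
V(X(-2, 1) - W(-5, -4))*(-15) = ((13 + (-2 - (-9)/(-5)))/(2*(-2 - (-9)/(-5))))*(-15) = ((13 + (-2 - (-9)*(-1)/5))/(2*(-2 - (-9)*(-1)/5)))*(-15) = ((13 + (-2 - 1*9/5))/(2*(-2 - 1*9/5)))*(-15) = ((13 + (-2 - 9/5))/(2*(-2 - 9/5)))*(-15) = ((13 - 19/5)/(2*(-19/5)))*(-15) = ((½)*(-5/19)*(46/5))*(-15) = -23/19*(-15) = 345/19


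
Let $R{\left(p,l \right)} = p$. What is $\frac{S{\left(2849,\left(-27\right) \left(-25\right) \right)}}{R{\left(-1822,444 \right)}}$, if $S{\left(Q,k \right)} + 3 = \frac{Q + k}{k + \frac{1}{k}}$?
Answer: $- \frac{505911}{415075286} \approx -0.0012188$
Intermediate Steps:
$S{\left(Q,k \right)} = -3 + \frac{Q + k}{k + \frac{1}{k}}$
$\frac{S{\left(2849,\left(-27\right) \left(-25\right) \right)}}{R{\left(-1822,444 \right)}} = \frac{\frac{1}{1 + \left(\left(-27\right) \left(-25\right)\right)^{2}} \left(-3 - 2 \left(\left(-27\right) \left(-25\right)\right)^{2} + 2849 \left(\left(-27\right) \left(-25\right)\right)\right)}{-1822} = \frac{-3 - 2 \cdot 675^{2} + 2849 \cdot 675}{1 + 675^{2}} \left(- \frac{1}{1822}\right) = \frac{-3 - 911250 + 1923075}{1 + 455625} \left(- \frac{1}{1822}\right) = \frac{-3 - 911250 + 1923075}{455626} \left(- \frac{1}{1822}\right) = \frac{1}{455626} \cdot 1011822 \left(- \frac{1}{1822}\right) = \frac{505911}{227813} \left(- \frac{1}{1822}\right) = - \frac{505911}{415075286}$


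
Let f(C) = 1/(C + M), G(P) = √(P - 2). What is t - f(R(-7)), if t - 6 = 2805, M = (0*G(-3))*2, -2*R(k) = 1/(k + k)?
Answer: 2783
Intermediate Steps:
G(P) = √(-2 + P)
R(k) = -1/(4*k) (R(k) = -1/(2*(k + k)) = -1/(2*k)/2 = -1/(4*k))
M = 0 (M = (0*√(-2 - 3))*2 = (0*√(-5))*2 = (0*(I*√5))*2 = 0*2 = 0)
t = 2811 (t = 6 + 2805 = 2811)
f(C) = 1/C (f(C) = 1/(C + 0) = 1/C)
t - f(R(-7)) = 2811 - 1/((-¼/(-7))) = 2811 - 1/((-¼*(-⅐))) = 2811 - 1/1/28 = 2811 - 1*28 = 2811 - 28 = 2783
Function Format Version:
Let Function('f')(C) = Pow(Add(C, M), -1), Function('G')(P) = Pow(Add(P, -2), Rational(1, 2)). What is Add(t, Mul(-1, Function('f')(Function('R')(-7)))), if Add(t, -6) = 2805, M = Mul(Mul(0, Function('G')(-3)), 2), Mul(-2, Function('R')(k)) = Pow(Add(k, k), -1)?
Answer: 2783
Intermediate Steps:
Function('G')(P) = Pow(Add(-2, P), Rational(1, 2))
Function('R')(k) = Mul(Rational(-1, 4), Pow(k, -1)) (Function('R')(k) = Mul(Rational(-1, 2), Pow(Add(k, k), -1)) = Mul(Rational(-1, 2), Pow(Mul(2, k), -1)) = Mul(Rational(-1, 2), Mul(Rational(1, 2), Pow(k, -1))) = Mul(Rational(-1, 4), Pow(k, -1)))
M = 0 (M = Mul(Mul(0, Pow(Add(-2, -3), Rational(1, 2))), 2) = Mul(Mul(0, Pow(-5, Rational(1, 2))), 2) = Mul(Mul(0, Mul(I, Pow(5, Rational(1, 2)))), 2) = Mul(0, 2) = 0)
t = 2811 (t = Add(6, 2805) = 2811)
Function('f')(C) = Pow(C, -1) (Function('f')(C) = Pow(Add(C, 0), -1) = Pow(C, -1))
Add(t, Mul(-1, Function('f')(Function('R')(-7)))) = Add(2811, Mul(-1, Pow(Mul(Rational(-1, 4), Pow(-7, -1)), -1))) = Add(2811, Mul(-1, Pow(Mul(Rational(-1, 4), Rational(-1, 7)), -1))) = Add(2811, Mul(-1, Pow(Rational(1, 28), -1))) = Add(2811, Mul(-1, 28)) = Add(2811, -28) = 2783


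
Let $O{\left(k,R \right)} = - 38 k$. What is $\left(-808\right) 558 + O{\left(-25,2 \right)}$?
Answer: $-449914$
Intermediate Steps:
$\left(-808\right) 558 + O{\left(-25,2 \right)} = \left(-808\right) 558 - -950 = -450864 + 950 = -449914$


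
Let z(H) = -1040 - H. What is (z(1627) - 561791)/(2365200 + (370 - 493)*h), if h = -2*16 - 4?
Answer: -282229/1184814 ≈ -0.23821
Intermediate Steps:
h = -36 (h = -32 - 4 = -36)
(z(1627) - 561791)/(2365200 + (370 - 493)*h) = ((-1040 - 1*1627) - 561791)/(2365200 + (370 - 493)*(-36)) = ((-1040 - 1627) - 561791)/(2365200 - 123*(-36)) = (-2667 - 561791)/(2365200 + 4428) = -564458/2369628 = -564458*1/2369628 = -282229/1184814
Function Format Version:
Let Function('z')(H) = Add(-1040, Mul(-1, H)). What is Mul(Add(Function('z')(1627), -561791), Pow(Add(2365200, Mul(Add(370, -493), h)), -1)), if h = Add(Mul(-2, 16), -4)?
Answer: Rational(-282229, 1184814) ≈ -0.23821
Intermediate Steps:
h = -36 (h = Add(-32, -4) = -36)
Mul(Add(Function('z')(1627), -561791), Pow(Add(2365200, Mul(Add(370, -493), h)), -1)) = Mul(Add(Add(-1040, Mul(-1, 1627)), -561791), Pow(Add(2365200, Mul(Add(370, -493), -36)), -1)) = Mul(Add(Add(-1040, -1627), -561791), Pow(Add(2365200, Mul(-123, -36)), -1)) = Mul(Add(-2667, -561791), Pow(Add(2365200, 4428), -1)) = Mul(-564458, Pow(2369628, -1)) = Mul(-564458, Rational(1, 2369628)) = Rational(-282229, 1184814)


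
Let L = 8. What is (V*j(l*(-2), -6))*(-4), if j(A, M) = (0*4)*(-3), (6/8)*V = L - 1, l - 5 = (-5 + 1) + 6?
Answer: 0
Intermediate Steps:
l = 7 (l = 5 + ((-5 + 1) + 6) = 5 + (-4 + 6) = 5 + 2 = 7)
V = 28/3 (V = 4*(8 - 1)/3 = (4/3)*7 = 28/3 ≈ 9.3333)
j(A, M) = 0 (j(A, M) = 0*(-3) = 0)
(V*j(l*(-2), -6))*(-4) = ((28/3)*0)*(-4) = 0*(-4) = 0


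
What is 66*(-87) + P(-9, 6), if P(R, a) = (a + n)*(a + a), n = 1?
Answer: -5658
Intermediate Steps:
P(R, a) = 2*a*(1 + a) (P(R, a) = (a + 1)*(a + a) = (1 + a)*(2*a) = 2*a*(1 + a))
66*(-87) + P(-9, 6) = 66*(-87) + 2*6*(1 + 6) = -5742 + 2*6*7 = -5742 + 84 = -5658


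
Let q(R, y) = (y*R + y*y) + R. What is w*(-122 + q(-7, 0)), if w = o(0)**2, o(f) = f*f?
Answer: 0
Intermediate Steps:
q(R, y) = R + y**2 + R*y (q(R, y) = (R*y + y**2) + R = (y**2 + R*y) + R = R + y**2 + R*y)
o(f) = f**2
w = 0 (w = (0**2)**2 = 0**2 = 0)
w*(-122 + q(-7, 0)) = 0*(-122 + (-7 + 0**2 - 7*0)) = 0*(-122 + (-7 + 0 + 0)) = 0*(-122 - 7) = 0*(-129) = 0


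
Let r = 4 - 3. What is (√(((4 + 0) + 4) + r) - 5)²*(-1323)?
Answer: -5292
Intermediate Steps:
r = 1
(√(((4 + 0) + 4) + r) - 5)²*(-1323) = (√(((4 + 0) + 4) + 1) - 5)²*(-1323) = (√((4 + 4) + 1) - 5)²*(-1323) = (√(8 + 1) - 5)²*(-1323) = (√9 - 5)²*(-1323) = (3 - 5)²*(-1323) = (-2)²*(-1323) = 4*(-1323) = -5292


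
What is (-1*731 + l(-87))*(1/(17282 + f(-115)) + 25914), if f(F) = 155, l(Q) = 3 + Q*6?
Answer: -564828023750/17437 ≈ -3.2393e+7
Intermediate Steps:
l(Q) = 3 + 6*Q
(-1*731 + l(-87))*(1/(17282 + f(-115)) + 25914) = (-1*731 + (3 + 6*(-87)))*(1/(17282 + 155) + 25914) = (-731 + (3 - 522))*(1/17437 + 25914) = (-731 - 519)*(1/17437 + 25914) = -1250*451862419/17437 = -564828023750/17437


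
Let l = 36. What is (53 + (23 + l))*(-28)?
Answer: -3136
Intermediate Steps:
(53 + (23 + l))*(-28) = (53 + (23 + 36))*(-28) = (53 + 59)*(-28) = 112*(-28) = -3136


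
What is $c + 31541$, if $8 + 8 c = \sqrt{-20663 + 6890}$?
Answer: $31540 + \frac{i \sqrt{13773}}{8} \approx 31540.0 + 14.67 i$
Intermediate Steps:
$c = -1 + \frac{i \sqrt{13773}}{8}$ ($c = -1 + \frac{\sqrt{-20663 + 6890}}{8} = -1 + \frac{\sqrt{-13773}}{8} = -1 + \frac{i \sqrt{13773}}{8} \approx -1.0 + 14.67 i$)
$c + 31541 = \left(-1 + \frac{i \sqrt{13773}}{8}\right) + 31541 = 31540 + \frac{i \sqrt{13773}}{8}$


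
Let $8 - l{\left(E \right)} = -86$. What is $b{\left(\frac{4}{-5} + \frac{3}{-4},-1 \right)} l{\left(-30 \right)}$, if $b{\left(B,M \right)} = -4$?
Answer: $-376$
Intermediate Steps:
$l{\left(E \right)} = 94$ ($l{\left(E \right)} = 8 - -86 = 8 + 86 = 94$)
$b{\left(\frac{4}{-5} + \frac{3}{-4},-1 \right)} l{\left(-30 \right)} = \left(-4\right) 94 = -376$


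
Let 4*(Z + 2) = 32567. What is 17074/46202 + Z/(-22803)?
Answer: 8843795/702362804 ≈ 0.012591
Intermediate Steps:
Z = 32559/4 (Z = -2 + (1/4)*32567 = -2 + 32567/4 = 32559/4 ≈ 8139.8)
17074/46202 + Z/(-22803) = 17074/46202 + (32559/4)/(-22803) = 17074*(1/46202) + (32559/4)*(-1/22803) = 8537/23101 - 10853/30404 = 8843795/702362804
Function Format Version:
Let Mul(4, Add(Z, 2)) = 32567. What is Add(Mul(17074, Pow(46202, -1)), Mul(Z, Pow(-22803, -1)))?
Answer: Rational(8843795, 702362804) ≈ 0.012591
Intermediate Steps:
Z = Rational(32559, 4) (Z = Add(-2, Mul(Rational(1, 4), 32567)) = Add(-2, Rational(32567, 4)) = Rational(32559, 4) ≈ 8139.8)
Add(Mul(17074, Pow(46202, -1)), Mul(Z, Pow(-22803, -1))) = Add(Mul(17074, Pow(46202, -1)), Mul(Rational(32559, 4), Pow(-22803, -1))) = Add(Mul(17074, Rational(1, 46202)), Mul(Rational(32559, 4), Rational(-1, 22803))) = Add(Rational(8537, 23101), Rational(-10853, 30404)) = Rational(8843795, 702362804)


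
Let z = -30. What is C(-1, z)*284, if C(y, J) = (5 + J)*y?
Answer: 7100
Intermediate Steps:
C(y, J) = y*(5 + J)
C(-1, z)*284 = -(5 - 30)*284 = -1*(-25)*284 = 25*284 = 7100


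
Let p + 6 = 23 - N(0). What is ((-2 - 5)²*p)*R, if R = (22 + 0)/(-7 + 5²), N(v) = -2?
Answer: 10241/9 ≈ 1137.9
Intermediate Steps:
p = 19 (p = -6 + (23 - 1*(-2)) = -6 + (23 + 2) = -6 + 25 = 19)
R = 11/9 (R = 22/(-7 + 25) = 22/18 = 22*(1/18) = 11/9 ≈ 1.2222)
((-2 - 5)²*p)*R = ((-2 - 5)²*19)*(11/9) = ((-7)²*19)*(11/9) = (49*19)*(11/9) = 931*(11/9) = 10241/9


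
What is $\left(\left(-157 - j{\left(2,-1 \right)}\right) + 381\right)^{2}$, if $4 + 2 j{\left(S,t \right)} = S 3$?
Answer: $49729$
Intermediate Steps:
$j{\left(S,t \right)} = -2 + \frac{3 S}{2}$ ($j{\left(S,t \right)} = -2 + \frac{S 3}{2} = -2 + \frac{3 S}{2}$)
$\left(\left(-157 - j{\left(2,-1 \right)}\right) + 381\right)^{2} = \left(\left(-157 - \left(-2 + \frac{3}{2} \cdot 2\right)\right) + 381\right)^{2} = \left(\left(-157 - \left(-2 + 3\right)\right) + 381\right)^{2} = \left(\left(-157 - 1\right) + 381\right)^{2} = \left(-158 + 381\right)^{2} = 223^{2} = 49729$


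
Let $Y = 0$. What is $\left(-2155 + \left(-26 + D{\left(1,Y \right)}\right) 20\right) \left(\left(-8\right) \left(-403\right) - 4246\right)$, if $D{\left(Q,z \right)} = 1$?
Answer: $2713410$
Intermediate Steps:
$\left(-2155 + \left(-26 + D{\left(1,Y \right)}\right) 20\right) \left(\left(-8\right) \left(-403\right) - 4246\right) = \left(-2155 + \left(-26 + 1\right) 20\right) \left(\left(-8\right) \left(-403\right) - 4246\right) = \left(-2155 - 500\right) \left(3224 - 4246\right) = \left(-2155 - 500\right) \left(-1022\right) = \left(-2655\right) \left(-1022\right) = 2713410$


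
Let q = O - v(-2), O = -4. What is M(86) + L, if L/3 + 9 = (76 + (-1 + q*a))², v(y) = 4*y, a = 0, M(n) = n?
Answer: 16934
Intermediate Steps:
q = 4 (q = -4 - 4*(-2) = -4 - 1*(-8) = -4 + 8 = 4)
L = 16848 (L = -27 + 3*(76 + (-1 + 4*0))² = -27 + 3*(76 + (-1 + 0))² = -27 + 3*(76 - 1)² = -27 + 3*75² = -27 + 3*5625 = -27 + 16875 = 16848)
M(86) + L = 86 + 16848 = 16934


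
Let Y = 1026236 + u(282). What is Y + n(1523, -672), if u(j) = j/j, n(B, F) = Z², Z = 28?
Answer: 1027021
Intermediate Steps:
n(B, F) = 784 (n(B, F) = 28² = 784)
u(j) = 1
Y = 1026237 (Y = 1026236 + 1 = 1026237)
Y + n(1523, -672) = 1026237 + 784 = 1027021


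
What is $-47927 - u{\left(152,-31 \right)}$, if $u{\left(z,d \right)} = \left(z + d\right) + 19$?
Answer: $-48067$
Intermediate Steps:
$u{\left(z,d \right)} = 19 + d + z$ ($u{\left(z,d \right)} = \left(d + z\right) + 19 = 19 + d + z$)
$-47927 - u{\left(152,-31 \right)} = -47927 - \left(19 - 31 + 152\right) = -47927 - 140 = -48067$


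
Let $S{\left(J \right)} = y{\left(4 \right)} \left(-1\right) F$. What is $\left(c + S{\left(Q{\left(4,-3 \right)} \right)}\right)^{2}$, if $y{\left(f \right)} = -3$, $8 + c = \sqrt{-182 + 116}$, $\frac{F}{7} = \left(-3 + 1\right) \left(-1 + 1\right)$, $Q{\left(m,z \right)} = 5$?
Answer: $\left(8 - i \sqrt{66}\right)^{2} \approx -2.0 - 129.98 i$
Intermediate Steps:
$F = 0$ ($F = 7 \left(-3 + 1\right) \left(-1 + 1\right) = 7 \left(\left(-2\right) 0\right) = 7 \cdot 0 = 0$)
$c = -8 + i \sqrt{66}$ ($c = -8 + \sqrt{-182 + 116} = -8 + \sqrt{-66} = -8 + i \sqrt{66} \approx -8.0 + 8.124 i$)
$S{\left(J \right)} = 0$ ($S{\left(J \right)} = \left(-3\right) \left(-1\right) 0 = 3 \cdot 0 = 0$)
$\left(c + S{\left(Q{\left(4,-3 \right)} \right)}\right)^{2} = \left(\left(-8 + i \sqrt{66}\right) + 0\right)^{2} = \left(-8 + i \sqrt{66}\right)^{2}$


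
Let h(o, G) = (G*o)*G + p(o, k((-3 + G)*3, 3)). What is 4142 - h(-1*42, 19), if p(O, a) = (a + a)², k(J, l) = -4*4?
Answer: 18280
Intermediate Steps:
k(J, l) = -16
p(O, a) = 4*a² (p(O, a) = (2*a)² = 4*a²)
h(o, G) = 1024 + o*G² (h(o, G) = (G*o)*G + 4*(-16)² = o*G² + 4*256 = o*G² + 1024 = 1024 + o*G²)
4142 - h(-1*42, 19) = 4142 - (1024 - 1*42*19²) = 4142 - (1024 - 42*361) = 4142 - (1024 - 15162) = 4142 - 1*(-14138) = 4142 + 14138 = 18280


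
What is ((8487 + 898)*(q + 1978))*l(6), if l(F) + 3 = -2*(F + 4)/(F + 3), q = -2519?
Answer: 238632395/9 ≈ 2.6515e+7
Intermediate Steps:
l(F) = -3 - 2*(4 + F)/(3 + F) (l(F) = -3 - 2*(F + 4)/(F + 3) = -3 - 2*(4 + F)/(3 + F))
((8487 + 898)*(q + 1978))*l(6) = ((8487 + 898)*(-2519 + 1978))*((-17 - 5*6)/(3 + 6)) = (9385*(-541))*((-17 - 30)/9) = -5077285*(-47)/9 = -5077285*(-47/9) = 238632395/9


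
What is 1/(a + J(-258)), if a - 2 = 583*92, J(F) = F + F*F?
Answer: 1/119944 ≈ 8.3372e-6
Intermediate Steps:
J(F) = F + F²
a = 53638 (a = 2 + 583*92 = 2 + 53636 = 53638)
1/(a + J(-258)) = 1/(53638 - 258*(1 - 258)) = 1/(53638 - 258*(-257)) = 1/(53638 + 66306) = 1/119944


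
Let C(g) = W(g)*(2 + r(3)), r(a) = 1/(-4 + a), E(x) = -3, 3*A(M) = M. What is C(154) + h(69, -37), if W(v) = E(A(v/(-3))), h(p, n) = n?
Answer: -40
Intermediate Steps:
A(M) = M/3
W(v) = -3
C(g) = -3 (C(g) = -3*(2 + 1/(-4 + 3)) = -3*(2 + 1/(-1)) = -3*(2 - 1) = -3*1 = -3)
C(154) + h(69, -37) = -3 - 37 = -40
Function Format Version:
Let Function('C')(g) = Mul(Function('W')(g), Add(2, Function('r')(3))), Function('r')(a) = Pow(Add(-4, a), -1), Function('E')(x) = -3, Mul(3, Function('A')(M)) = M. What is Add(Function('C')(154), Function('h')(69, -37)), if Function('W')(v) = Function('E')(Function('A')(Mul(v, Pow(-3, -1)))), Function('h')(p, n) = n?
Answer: -40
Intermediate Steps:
Function('A')(M) = Mul(Rational(1, 3), M)
Function('W')(v) = -3
Function('C')(g) = -3 (Function('C')(g) = Mul(-3, Add(2, Pow(Add(-4, 3), -1))) = Mul(-3, Add(2, Pow(-1, -1))) = Mul(-3, Add(2, -1)) = Mul(-3, 1) = -3)
Add(Function('C')(154), Function('h')(69, -37)) = Add(-3, -37) = -40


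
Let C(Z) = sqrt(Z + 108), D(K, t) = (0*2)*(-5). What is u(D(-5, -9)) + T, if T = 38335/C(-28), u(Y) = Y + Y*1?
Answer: 7667*sqrt(5)/4 ≈ 4286.0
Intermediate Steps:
D(K, t) = 0 (D(K, t) = 0*(-5) = 0)
C(Z) = sqrt(108 + Z)
u(Y) = 2*Y (u(Y) = Y + Y = 2*Y)
T = 7667*sqrt(5)/4 (T = 38335/(sqrt(108 - 28)) = 38335/(sqrt(80)) = 38335/((4*sqrt(5))) = 38335*(sqrt(5)/20) = 7667*sqrt(5)/4 ≈ 4286.0)
u(D(-5, -9)) + T = 2*0 + 7667*sqrt(5)/4 = 0 + 7667*sqrt(5)/4 = 7667*sqrt(5)/4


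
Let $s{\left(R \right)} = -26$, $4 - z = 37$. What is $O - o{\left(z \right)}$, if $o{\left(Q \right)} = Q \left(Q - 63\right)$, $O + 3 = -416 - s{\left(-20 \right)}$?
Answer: $-3561$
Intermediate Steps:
$z = -33$ ($z = 4 - 37 = -33$)
$O = -393$ ($O = -3 - 390 = -393$)
$o{\left(Q \right)} = Q \left(-63 + Q\right)$
$O - o{\left(z \right)} = -393 - - 33 \left(-63 - 33\right) = -393 - \left(-33\right) \left(-96\right) = -393 - 3168 = -3561$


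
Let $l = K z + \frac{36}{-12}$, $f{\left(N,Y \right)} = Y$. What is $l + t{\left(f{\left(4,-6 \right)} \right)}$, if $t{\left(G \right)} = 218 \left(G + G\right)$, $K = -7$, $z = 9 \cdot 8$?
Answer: $-3123$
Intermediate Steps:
$z = 72$
$t{\left(G \right)} = 436 G$ ($t{\left(G \right)} = 218 \cdot 2 G = 436 G$)
$l = -507$ ($l = \left(-7\right) 72 + \frac{36}{-12} = -504 + 36 \left(- \frac{1}{12}\right) = -504 - 3 = -507$)
$l + t{\left(f{\left(4,-6 \right)} \right)} = -507 + 436 \left(-6\right) = -507 - 2616 = -3123$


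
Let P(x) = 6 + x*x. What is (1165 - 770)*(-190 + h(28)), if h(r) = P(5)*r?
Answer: 267810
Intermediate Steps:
P(x) = 6 + x²
h(r) = 31*r (h(r) = (6 + 5²)*r = (6 + 25)*r = 31*r)
(1165 - 770)*(-190 + h(28)) = (1165 - 770)*(-190 + 31*28) = 395*(-190 + 868) = 395*678 = 267810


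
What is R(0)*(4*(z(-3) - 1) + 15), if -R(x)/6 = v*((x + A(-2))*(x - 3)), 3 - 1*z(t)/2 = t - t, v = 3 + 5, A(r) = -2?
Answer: -10080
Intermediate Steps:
v = 8
z(t) = 6 (z(t) = 6 - 2*(t - t) = 6 - 2*0 = 6 + 0 = 6)
R(x) = -48*(-3 + x)*(-2 + x) (R(x) = -48*(x - 2)*(x - 3) = -48*(-2 + x)*(-3 + x) = -48*(-3 + x)*(-2 + x))
R(0)*(4*(z(-3) - 1) + 15) = (-288 - 48*0**2 + 240*0)*(4*(6 - 1) + 15) = (-288 - 48*0 + 0)*(4*5 + 15) = (-288 + 0 + 0)*(20 + 15) = -288*35 = -10080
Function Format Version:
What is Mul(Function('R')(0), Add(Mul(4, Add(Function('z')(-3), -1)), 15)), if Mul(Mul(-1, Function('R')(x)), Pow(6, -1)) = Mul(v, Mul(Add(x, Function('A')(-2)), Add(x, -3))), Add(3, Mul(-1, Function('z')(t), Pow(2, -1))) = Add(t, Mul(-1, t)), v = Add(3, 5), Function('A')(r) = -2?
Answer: -10080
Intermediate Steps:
v = 8
Function('z')(t) = 6 (Function('z')(t) = Add(6, Mul(-2, Add(t, Mul(-1, t)))) = Add(6, Mul(-2, 0)) = Add(6, 0) = 6)
Function('R')(x) = Mul(-48, Add(-3, x), Add(-2, x)) (Function('R')(x) = Mul(-6, Mul(8, Mul(Add(x, -2), Add(x, -3)))) = Mul(-6, Mul(8, Mul(Add(-2, x), Add(-3, x)))) = Mul(-6, Mul(8, Mul(Add(-3, x), Add(-2, x)))) = Mul(-6, Mul(8, Add(-3, x), Add(-2, x))) = Mul(-48, Add(-3, x), Add(-2, x)))
Mul(Function('R')(0), Add(Mul(4, Add(Function('z')(-3), -1)), 15)) = Mul(Add(-288, Mul(-48, Pow(0, 2)), Mul(240, 0)), Add(Mul(4, Add(6, -1)), 15)) = Mul(Add(-288, Mul(-48, 0), 0), Add(Mul(4, 5), 15)) = Mul(Add(-288, 0, 0), Add(20, 15)) = Mul(-288, 35) = -10080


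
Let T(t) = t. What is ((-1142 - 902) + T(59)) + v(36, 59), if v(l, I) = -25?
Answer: -2010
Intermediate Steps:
((-1142 - 902) + T(59)) + v(36, 59) = ((-1142 - 902) + 59) - 25 = (-2044 + 59) - 25 = -1985 - 25 = -2010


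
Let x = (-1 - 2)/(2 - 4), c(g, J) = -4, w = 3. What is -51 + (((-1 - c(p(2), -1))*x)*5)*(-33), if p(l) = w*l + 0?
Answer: -1587/2 ≈ -793.50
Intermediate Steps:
p(l) = 3*l (p(l) = 3*l + 0 = 3*l)
x = 3/2 (x = -3/(-2) = -3*(-1/2) = 3/2 ≈ 1.5000)
-51 + (((-1 - c(p(2), -1))*x)*5)*(-33) = -51 + (((-1 - 1*(-4))*(3/2))*5)*(-33) = -51 + (((-1 + 4)*(3/2))*5)*(-33) = -51 + ((3*(3/2))*5)*(-33) = -51 + ((9/2)*5)*(-33) = -51 + (45/2)*(-33) = -51 - 1485/2 = -1587/2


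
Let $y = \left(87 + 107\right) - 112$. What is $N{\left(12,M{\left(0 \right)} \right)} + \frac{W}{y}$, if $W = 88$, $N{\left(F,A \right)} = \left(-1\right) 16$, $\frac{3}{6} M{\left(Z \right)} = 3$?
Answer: $- \frac{612}{41} \approx -14.927$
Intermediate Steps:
$M{\left(Z \right)} = 6$ ($M{\left(Z \right)} = 2 \cdot 3 = 6$)
$y = 82$ ($y = 194 - 112 = 82$)
$N{\left(F,A \right)} = -16$
$N{\left(12,M{\left(0 \right)} \right)} + \frac{W}{y} = -16 + \frac{88}{82} = -16 + 88 \cdot \frac{1}{82} = -16 + \frac{44}{41} = - \frac{612}{41}$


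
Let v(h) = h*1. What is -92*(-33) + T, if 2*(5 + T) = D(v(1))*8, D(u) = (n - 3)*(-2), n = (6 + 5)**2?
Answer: 2087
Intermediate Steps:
v(h) = h
n = 121 (n = 11**2 = 121)
D(u) = -236 (D(u) = (121 - 3)*(-2) = 118*(-2) = -236)
T = -949 (T = -5 + (-236*8)/2 = -5 + (1/2)*(-1888) = -5 - 944 = -949)
-92*(-33) + T = -92*(-33) - 949 = 3036 - 949 = 2087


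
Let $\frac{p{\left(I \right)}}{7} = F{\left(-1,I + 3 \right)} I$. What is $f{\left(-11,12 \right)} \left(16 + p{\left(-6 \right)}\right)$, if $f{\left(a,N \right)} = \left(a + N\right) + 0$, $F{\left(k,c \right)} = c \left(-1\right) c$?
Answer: $394$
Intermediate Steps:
$F{\left(k,c \right)} = - c^{2}$ ($F{\left(k,c \right)} = - c c = - c^{2}$)
$f{\left(a,N \right)} = N + a$ ($f{\left(a,N \right)} = \left(N + a\right) + 0 = N + a$)
$p{\left(I \right)} = - 7 I \left(3 + I\right)^{2}$ ($p{\left(I \right)} = 7 - \left(I + 3\right)^{2} I = 7 - \left(3 + I\right)^{2} I = 7 \left(- I \left(3 + I\right)^{2}\right) = - 7 I \left(3 + I\right)^{2}$)
$f{\left(-11,12 \right)} \left(16 + p{\left(-6 \right)}\right) = \left(12 - 11\right) \left(16 - - 42 \left(3 - 6\right)^{2}\right) = 1 \left(16 - - 42 \left(-3\right)^{2}\right) = 1 \left(16 - \left(-42\right) 9\right) = 1 \left(16 + 378\right) = 1 \cdot 394 = 394$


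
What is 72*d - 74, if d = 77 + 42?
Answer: 8494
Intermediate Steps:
d = 119
72*d - 74 = 72*119 - 74 = 8568 - 74 = 8494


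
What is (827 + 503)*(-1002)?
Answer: -1332660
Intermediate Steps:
(827 + 503)*(-1002) = 1330*(-1002) = -1332660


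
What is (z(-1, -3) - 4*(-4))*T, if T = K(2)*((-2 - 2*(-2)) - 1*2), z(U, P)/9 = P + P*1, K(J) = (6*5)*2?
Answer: 0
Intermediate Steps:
K(J) = 60 (K(J) = 30*2 = 60)
z(U, P) = 18*P (z(U, P) = 9*(P + P*1) = 9*(P + P) = 9*(2*P) = 18*P)
T = 0 (T = 60*((-2 - 2*(-2)) - 1*2) = 60*((-2 + 4) - 2) = 60*(2 - 2) = 60*0 = 0)
(z(-1, -3) - 4*(-4))*T = (18*(-3) - 4*(-4))*0 = (-54 + 16)*0 = -38*0 = 0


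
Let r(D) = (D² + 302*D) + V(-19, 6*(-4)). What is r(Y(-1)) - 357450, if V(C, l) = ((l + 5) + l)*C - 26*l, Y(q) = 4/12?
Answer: -3203174/9 ≈ -3.5591e+5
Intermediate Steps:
Y(q) = ⅓ (Y(q) = 4*(1/12) = ⅓)
V(C, l) = -26*l + C*(5 + 2*l) (V(C, l) = ((5 + l) + l)*C - 26*l = (5 + 2*l)*C - 26*l = C*(5 + 2*l) - 26*l = -26*l + C*(5 + 2*l))
r(D) = 1441 + D² + 302*D (r(D) = (D² + 302*D) + (-156*(-4) + 5*(-19) + 2*(-19)*(6*(-4))) = (D² + 302*D) + (-26*(-24) - 95 + 2*(-19)*(-24)) = (D² + 302*D) + (624 - 95 + 912) = (D² + 302*D) + 1441 = 1441 + D² + 302*D)
r(Y(-1)) - 357450 = (1441 + (⅓)² + 302*(⅓)) - 357450 = (1441 + ⅑ + 302/3) - 357450 = 13876/9 - 357450 = -3203174/9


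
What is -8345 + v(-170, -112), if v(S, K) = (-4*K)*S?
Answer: -84505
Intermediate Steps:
v(S, K) = -4*K*S
-8345 + v(-170, -112) = -8345 - 4*(-112)*(-170) = -8345 - 76160 = -84505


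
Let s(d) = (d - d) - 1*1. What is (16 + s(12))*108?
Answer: 1620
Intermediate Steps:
s(d) = -1 (s(d) = 0 - 1 = -1)
(16 + s(12))*108 = (16 - 1)*108 = 15*108 = 1620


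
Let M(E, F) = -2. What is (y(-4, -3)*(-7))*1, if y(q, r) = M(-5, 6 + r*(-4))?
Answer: 14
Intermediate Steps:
y(q, r) = -2
(y(-4, -3)*(-7))*1 = -2*(-7)*1 = 14*1 = 14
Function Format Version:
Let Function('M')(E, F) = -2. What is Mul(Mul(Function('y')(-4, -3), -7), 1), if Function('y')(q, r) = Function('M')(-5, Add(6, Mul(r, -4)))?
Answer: 14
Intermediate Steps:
Function('y')(q, r) = -2
Mul(Mul(Function('y')(-4, -3), -7), 1) = Mul(Mul(-2, -7), 1) = Mul(14, 1) = 14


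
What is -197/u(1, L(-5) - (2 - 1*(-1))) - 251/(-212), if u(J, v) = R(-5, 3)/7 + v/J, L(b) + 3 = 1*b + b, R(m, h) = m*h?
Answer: 324225/26924 ≈ 12.042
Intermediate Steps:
R(m, h) = h*m
L(b) = -3 + 2*b (L(b) = -3 + (1*b + b) = -3 + (b + b) = -3 + 2*b)
u(J, v) = -15/7 + v/J (u(J, v) = (3*(-5))/7 + v/J = -15*⅐ + v/J = -15/7 + v/J)
-197/u(1, L(-5) - (2 - 1*(-1))) - 251/(-212) = -197/(-15/7 + ((-3 + 2*(-5)) - (2 - 1*(-1)))/1) - 251/(-212) = -197/(-15/7 + ((-3 - 10) - (2 + 1))*1) - 251*(-1/212) = -197/(-15/7 + (-13 - 1*3)*1) + 251/212 = -197/(-15/7 + (-13 - 3)*1) + 251/212 = -197/(-15/7 - 16*1) + 251/212 = -197/(-15/7 - 16) + 251/212 = -197/(-127/7) + 251/212 = -197*(-7/127) + 251/212 = 1379/127 + 251/212 = 324225/26924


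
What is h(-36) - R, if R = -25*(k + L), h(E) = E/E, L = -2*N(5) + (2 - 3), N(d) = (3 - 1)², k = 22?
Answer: 326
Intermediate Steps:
N(d) = 4 (N(d) = 2² = 4)
L = -9 (L = -2*4 + (2 - 3) = -8 - 1 = -9)
h(E) = 1
R = -325 (R = -25*(22 - 9) = -25*13 = -325)
h(-36) - R = 1 - 1*(-325) = 1 + 325 = 326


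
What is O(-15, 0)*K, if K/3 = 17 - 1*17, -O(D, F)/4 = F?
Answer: 0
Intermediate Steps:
O(D, F) = -4*F
K = 0 (K = 3*(17 - 1*17) = 3*(17 - 17) = 3*0 = 0)
O(-15, 0)*K = -4*0*0 = 0*0 = 0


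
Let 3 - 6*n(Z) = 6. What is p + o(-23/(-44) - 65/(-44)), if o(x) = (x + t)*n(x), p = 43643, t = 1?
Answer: 87283/2 ≈ 43642.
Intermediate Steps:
n(Z) = -½ (n(Z) = ½ - ⅙*6 = ½ - 1 = -½)
o(x) = -½ - x/2 (o(x) = (x + 1)*(-½) = (1 + x)*(-½) = -½ - x/2)
p + o(-23/(-44) - 65/(-44)) = 43643 + (-½ - (-23/(-44) - 65/(-44))/2) = 43643 + (-½ - (-23*(-1/44) - 65*(-1/44))/2) = 43643 + (-½ - (23/44 + 65/44)/2) = 43643 + (-½ - ½*2) = 43643 + (-½ - 1) = 43643 - 3/2 = 87283/2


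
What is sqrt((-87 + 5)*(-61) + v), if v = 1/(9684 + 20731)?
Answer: sqrt(4627211299865)/30415 ≈ 70.725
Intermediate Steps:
v = 1/30415 ≈ 3.2879e-5
sqrt((-87 + 5)*(-61) + v) = sqrt((-87 + 5)*(-61) + 1/30415) = sqrt(-82*(-61) + 1/30415) = sqrt(5002 + 1/30415) = sqrt(152135831/30415) = sqrt(4627211299865)/30415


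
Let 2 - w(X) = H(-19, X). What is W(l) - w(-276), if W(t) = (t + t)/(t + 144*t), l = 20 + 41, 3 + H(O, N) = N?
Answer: -40743/145 ≈ -280.99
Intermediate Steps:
H(O, N) = -3 + N
w(X) = 5 - X (w(X) = 2 - (-3 + X) = 2 + (3 - X) = 5 - X)
l = 61
W(t) = 2/145 (W(t) = (2*t)/((145*t)) = (2*t)*(1/(145*t)) = 2/145)
W(l) - w(-276) = 2/145 - (5 - 1*(-276)) = 2/145 - (5 + 276) = 2/145 - 1*281 = 2/145 - 281 = -40743/145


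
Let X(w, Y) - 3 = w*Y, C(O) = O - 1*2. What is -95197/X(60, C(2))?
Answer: -95197/3 ≈ -31732.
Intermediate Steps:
C(O) = -2 + O (C(O) = O - 2 = -2 + O)
X(w, Y) = 3 + Y*w (X(w, Y) = 3 + w*Y = 3 + Y*w)
-95197/X(60, C(2)) = -95197/(3 + (-2 + 2)*60) = -95197/(3 + 0*60) = -95197/(3 + 0) = -95197/3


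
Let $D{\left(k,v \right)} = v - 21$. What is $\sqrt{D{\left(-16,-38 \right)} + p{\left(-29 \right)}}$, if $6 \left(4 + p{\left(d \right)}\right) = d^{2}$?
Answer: $\frac{\sqrt{2778}}{6} \approx 8.7845$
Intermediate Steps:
$D{\left(k,v \right)} = -21 + v$ ($D{\left(k,v \right)} = v - 21 = -21 + v$)
$p{\left(d \right)} = -4 + \frac{d^{2}}{6}$
$\sqrt{D{\left(-16,-38 \right)} + p{\left(-29 \right)}} = \sqrt{\left(-21 - 38\right) - \left(4 - \frac{\left(-29\right)^{2}}{6}\right)} = \sqrt{-59 + \left(-4 + \frac{1}{6} \cdot 841\right)} = \sqrt{-59 + \left(-4 + \frac{841}{6}\right)} = \sqrt{-59 + \frac{817}{6}} = \sqrt{\frac{463}{6}} = \frac{\sqrt{2778}}{6}$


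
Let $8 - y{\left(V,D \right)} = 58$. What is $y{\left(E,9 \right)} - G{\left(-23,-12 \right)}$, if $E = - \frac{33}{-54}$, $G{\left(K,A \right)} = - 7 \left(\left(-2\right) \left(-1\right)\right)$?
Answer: $-36$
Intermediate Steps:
$G{\left(K,A \right)} = -14$ ($G{\left(K,A \right)} = \left(-7\right) 2 = -14$)
$E = \frac{11}{18}$ ($E = \left(-33\right) \left(- \frac{1}{54}\right) = \frac{11}{18} \approx 0.61111$)
$y{\left(V,D \right)} = -50$ ($y{\left(V,D \right)} = 8 - 58 = -50$)
$y{\left(E,9 \right)} - G{\left(-23,-12 \right)} = -50 - -14 = -50 + 14 = -36$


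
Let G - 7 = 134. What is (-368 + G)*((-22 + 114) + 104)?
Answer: -44492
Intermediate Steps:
G = 141 (G = 7 + 134 = 141)
(-368 + G)*((-22 + 114) + 104) = (-368 + 141)*((-22 + 114) + 104) = -227*(92 + 104) = -227*196 = -44492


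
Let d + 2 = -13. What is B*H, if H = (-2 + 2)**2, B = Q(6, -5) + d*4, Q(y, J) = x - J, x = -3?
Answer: 0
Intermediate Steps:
Q(y, J) = -3 - J
d = -15 (d = -2 - 13 = -15)
B = -58 (B = (-3 - 1*(-5)) - 15*4 = (-3 + 5) - 60 = 2 - 60 = -58)
H = 0 (H = 0**2 = 0)
B*H = -58*0 = 0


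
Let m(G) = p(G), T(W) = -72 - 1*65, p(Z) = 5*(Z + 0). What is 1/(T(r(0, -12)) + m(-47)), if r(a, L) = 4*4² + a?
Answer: -1/372 ≈ -0.0026882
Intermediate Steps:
r(a, L) = 64 + a (r(a, L) = 4*16 + a = 64 + a)
p(Z) = 5*Z
T(W) = -137 (T(W) = -72 - 65 = -137)
m(G) = 5*G
1/(T(r(0, -12)) + m(-47)) = 1/(-137 + 5*(-47)) = 1/(-137 - 235) = 1/(-372) = -1/372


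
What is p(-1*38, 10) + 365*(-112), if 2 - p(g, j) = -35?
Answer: -40843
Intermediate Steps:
p(g, j) = 37 (p(g, j) = 2 - 1*(-35) = 2 + 35 = 37)
p(-1*38, 10) + 365*(-112) = 37 + 365*(-112) = 37 - 40880 = -40843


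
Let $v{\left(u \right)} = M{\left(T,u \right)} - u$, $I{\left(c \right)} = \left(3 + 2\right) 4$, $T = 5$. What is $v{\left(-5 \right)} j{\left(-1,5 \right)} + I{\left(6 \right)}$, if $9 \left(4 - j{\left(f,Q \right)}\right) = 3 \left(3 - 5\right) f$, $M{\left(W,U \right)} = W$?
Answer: $\frac{160}{3} \approx 53.333$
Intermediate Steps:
$I{\left(c \right)} = 20$ ($I{\left(c \right)} = 5 \cdot 4 = 20$)
$j{\left(f,Q \right)} = 4 + \frac{2 f}{3}$ ($j{\left(f,Q \right)} = 4 - \frac{3 \left(3 - 5\right) f}{9} = 4 - \frac{3 \left(-2\right) f}{9} = 4 - \frac{\left(-6\right) f}{9} = 4 + \frac{2 f}{3}$)
$v{\left(u \right)} = 5 - u$
$v{\left(-5 \right)} j{\left(-1,5 \right)} + I{\left(6 \right)} = \left(5 - -5\right) \left(4 + \frac{2}{3} \left(-1\right)\right) + 20 = \left(5 + 5\right) \left(4 - \frac{2}{3}\right) + 20 = 10 \cdot \frac{10}{3} + 20 = \frac{100}{3} + 20 = \frac{160}{3}$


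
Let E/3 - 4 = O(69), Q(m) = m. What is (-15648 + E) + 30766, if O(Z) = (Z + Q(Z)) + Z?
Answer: 15751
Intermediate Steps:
O(Z) = 3*Z (O(Z) = (Z + Z) + Z = 2*Z + Z = 3*Z)
E = 633 (E = 12 + 3*(3*69) = 12 + 3*207 = 12 + 621 = 633)
(-15648 + E) + 30766 = (-15648 + 633) + 30766 = -15015 + 30766 = 15751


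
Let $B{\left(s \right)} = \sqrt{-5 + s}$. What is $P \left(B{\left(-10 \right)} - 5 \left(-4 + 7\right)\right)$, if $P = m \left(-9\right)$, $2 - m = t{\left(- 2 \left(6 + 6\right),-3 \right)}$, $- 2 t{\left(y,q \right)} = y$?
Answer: $-1350 + 90 i \sqrt{15} \approx -1350.0 + 348.57 i$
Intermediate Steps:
$t{\left(y,q \right)} = - \frac{y}{2}$
$m = -10$ ($m = 2 - - \frac{\left(-2\right) \left(6 + 6\right)}{2} = 2 - - \frac{\left(-2\right) 12}{2} = 2 - \left(- \frac{1}{2}\right) \left(-24\right) = 2 - 12 = -10$)
$P = 90$ ($P = \left(-10\right) \left(-9\right) = 90$)
$P \left(B{\left(-10 \right)} - 5 \left(-4 + 7\right)\right) = 90 \left(\sqrt{-5 - 10} - 5 \left(-4 + 7\right)\right) = 90 \left(\sqrt{-15} - 15\right) = 90 \left(i \sqrt{15} - 15\right) = 90 \left(-15 + i \sqrt{15}\right) = -1350 + 90 i \sqrt{15}$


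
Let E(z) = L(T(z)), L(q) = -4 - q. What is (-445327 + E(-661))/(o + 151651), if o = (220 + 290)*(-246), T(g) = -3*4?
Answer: -445319/26191 ≈ -17.003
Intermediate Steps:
T(g) = -12
o = -125460 (o = 510*(-246) = -125460)
E(z) = 8 (E(z) = -4 - 1*(-12) = -4 + 12 = 8)
(-445327 + E(-661))/(o + 151651) = (-445327 + 8)/(-125460 + 151651) = -445319/26191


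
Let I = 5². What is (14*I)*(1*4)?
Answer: 1400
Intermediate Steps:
I = 25
(14*I)*(1*4) = (14*25)*(1*4) = 350*4 = 1400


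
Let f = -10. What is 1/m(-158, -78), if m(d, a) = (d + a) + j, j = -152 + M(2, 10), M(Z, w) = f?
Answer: -1/398 ≈ -0.0025126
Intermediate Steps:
M(Z, w) = -10
j = -162 (j = -152 - 10 = -162)
m(d, a) = -162 + a + d (m(d, a) = (d + a) - 162 = (a + d) - 162 = -162 + a + d)
1/m(-158, -78) = 1/(-162 - 78 - 158) = 1/(-398) = -1/398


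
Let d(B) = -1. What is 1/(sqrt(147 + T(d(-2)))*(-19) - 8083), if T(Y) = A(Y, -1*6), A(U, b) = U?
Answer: -8083/65282183 + 19*sqrt(146)/65282183 ≈ -0.00012030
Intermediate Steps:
T(Y) = Y
1/(sqrt(147 + T(d(-2)))*(-19) - 8083) = 1/(sqrt(147 - 1)*(-19) - 8083) = 1/(sqrt(146)*(-19) - 8083) = 1/(-19*sqrt(146) - 8083) = 1/(-8083 - 19*sqrt(146))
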